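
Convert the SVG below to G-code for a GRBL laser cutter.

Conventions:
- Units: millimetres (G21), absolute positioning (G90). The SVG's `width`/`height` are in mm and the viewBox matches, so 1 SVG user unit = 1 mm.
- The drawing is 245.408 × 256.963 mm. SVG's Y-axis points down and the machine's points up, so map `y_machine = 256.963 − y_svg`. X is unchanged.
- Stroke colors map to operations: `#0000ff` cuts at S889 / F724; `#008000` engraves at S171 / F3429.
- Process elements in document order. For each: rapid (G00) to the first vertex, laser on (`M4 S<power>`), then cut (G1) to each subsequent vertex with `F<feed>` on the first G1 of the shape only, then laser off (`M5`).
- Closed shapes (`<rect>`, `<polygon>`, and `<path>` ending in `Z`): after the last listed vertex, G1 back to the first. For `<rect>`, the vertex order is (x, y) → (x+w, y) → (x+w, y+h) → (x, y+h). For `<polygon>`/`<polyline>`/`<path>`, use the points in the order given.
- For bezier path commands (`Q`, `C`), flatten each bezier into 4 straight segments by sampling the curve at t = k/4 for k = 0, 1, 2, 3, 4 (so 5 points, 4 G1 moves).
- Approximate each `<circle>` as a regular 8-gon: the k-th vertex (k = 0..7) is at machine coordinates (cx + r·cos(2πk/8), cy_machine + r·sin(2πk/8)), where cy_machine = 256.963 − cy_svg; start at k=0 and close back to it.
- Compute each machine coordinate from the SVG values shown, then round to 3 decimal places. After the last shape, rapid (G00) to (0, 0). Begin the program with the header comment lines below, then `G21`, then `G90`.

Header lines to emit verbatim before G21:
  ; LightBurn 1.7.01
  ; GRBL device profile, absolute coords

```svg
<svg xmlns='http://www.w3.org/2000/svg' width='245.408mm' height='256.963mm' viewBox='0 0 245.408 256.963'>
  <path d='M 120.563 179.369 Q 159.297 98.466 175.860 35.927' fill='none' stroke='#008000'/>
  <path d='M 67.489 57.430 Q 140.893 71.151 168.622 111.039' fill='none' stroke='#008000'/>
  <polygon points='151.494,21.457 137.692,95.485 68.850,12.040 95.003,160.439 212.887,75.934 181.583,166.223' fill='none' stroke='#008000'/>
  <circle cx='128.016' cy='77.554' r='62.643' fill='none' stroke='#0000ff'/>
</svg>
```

viewBox `0 0 245.408 256.963` with mm width/height → 1 unit = 1 mm. Flip: y_m = 256.963 − y_svg.

**Shape 1** — `<path>` quadratic bezier, stroke `#008000` → engrave (S171, F3429). Control points (SVG): P0=(120.563,179.369), P1=(159.297,98.466), P2=(175.860,35.927); sampled at t=k/4. Machine vertices: (120.563,77.594) → (138.544,116.898) → (153.754,153.906) → (166.193,188.619) → (175.860,221.036). Open path.

**Shape 2** — `<path>` quadratic bezier, stroke `#008000` → engrave (S171, F3429). Control points (SVG): P0=(67.489,57.430), P1=(140.893,71.151), P2=(168.622,111.039); sampled at t=k/4. Machine vertices: (67.489,199.533) → (101.336,191.037) → (129.474,179.270) → (151.903,164.233) → (168.622,145.924). Open path.

**Shape 3** — `<polygon>` closed polygon, stroke `#008000` → engrave (S171, F3429). Machine vertices: (151.494,235.506) → (137.692,161.478) → (68.850,244.923) → (95.003,96.524) → (212.887,181.029) → (181.583,90.740) → (151.494,235.506). Closed: final G1 returns to the first vertex.

**Shape 4** — `<circle>` circle, stroke `#0000ff` → cut (S889, F724). Machine vertices: (190.659,179.409) → (172.311,223.704) → (128.016,242.052) → (83.721,223.704) → (65.373,179.409) → (83.721,135.114) → (128.016,116.766) → (172.311,135.114) → (190.659,179.409). Closed: final G1 returns to the first vertex.

; LightBurn 1.7.01
; GRBL device profile, absolute coords
G21
G90
G00 X120.563 Y77.594
M4 S171
G1 X138.544 Y116.898 F3429
G1 X153.754 Y153.906
G1 X166.193 Y188.619
G1 X175.860 Y221.036
M5
G00 X67.489 Y199.533
M4 S171
G1 X101.336 Y191.037 F3429
G1 X129.474 Y179.270
G1 X151.903 Y164.233
G1 X168.622 Y145.924
M5
G00 X151.494 Y235.506
M4 S171
G1 X137.692 Y161.478 F3429
G1 X68.850 Y244.923
G1 X95.003 Y96.524
G1 X212.887 Y181.029
G1 X181.583 Y90.740
G1 X151.494 Y235.506
M5
G00 X190.659 Y179.409
M4 S889
G1 X172.311 Y223.704 F724
G1 X128.016 Y242.052
G1 X83.721 Y223.704
G1 X65.373 Y179.409
G1 X83.721 Y135.114
G1 X128.016 Y116.766
G1 X172.311 Y135.114
G1 X190.659 Y179.409
M5
G00 X0.000 Y0.000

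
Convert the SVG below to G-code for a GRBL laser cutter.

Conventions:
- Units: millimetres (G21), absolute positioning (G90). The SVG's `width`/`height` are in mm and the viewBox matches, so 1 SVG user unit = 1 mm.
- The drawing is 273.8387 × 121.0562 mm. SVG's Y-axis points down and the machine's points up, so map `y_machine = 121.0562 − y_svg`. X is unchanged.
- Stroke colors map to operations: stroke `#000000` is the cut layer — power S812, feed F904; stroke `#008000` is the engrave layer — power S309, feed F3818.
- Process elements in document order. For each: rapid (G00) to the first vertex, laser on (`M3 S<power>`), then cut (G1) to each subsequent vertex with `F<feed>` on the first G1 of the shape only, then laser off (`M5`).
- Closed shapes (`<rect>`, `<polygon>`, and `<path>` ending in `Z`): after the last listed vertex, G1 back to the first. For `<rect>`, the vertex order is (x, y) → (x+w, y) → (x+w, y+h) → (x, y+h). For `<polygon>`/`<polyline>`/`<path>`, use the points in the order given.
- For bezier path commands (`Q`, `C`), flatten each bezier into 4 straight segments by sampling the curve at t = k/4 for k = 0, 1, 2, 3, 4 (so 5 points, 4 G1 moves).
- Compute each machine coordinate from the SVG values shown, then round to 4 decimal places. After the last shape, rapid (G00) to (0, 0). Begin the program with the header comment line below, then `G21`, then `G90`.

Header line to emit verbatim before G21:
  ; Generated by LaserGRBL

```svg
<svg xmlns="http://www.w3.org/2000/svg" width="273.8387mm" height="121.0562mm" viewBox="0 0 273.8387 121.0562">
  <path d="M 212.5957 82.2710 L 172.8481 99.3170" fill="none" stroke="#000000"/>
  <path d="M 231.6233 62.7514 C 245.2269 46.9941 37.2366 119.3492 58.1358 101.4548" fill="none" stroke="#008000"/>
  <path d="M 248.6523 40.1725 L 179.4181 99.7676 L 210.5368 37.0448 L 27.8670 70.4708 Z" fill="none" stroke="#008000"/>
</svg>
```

viewBox `0 0 273.8387 121.0562` with mm width/height → 1 unit = 1 mm. Flip: y_m = 121.0562 − y_svg.

**Shape 1** — `<path>` line segment, stroke `#000000` → cut (S812, F904). Machine vertices: (212.5957,38.7852) → (172.8481,21.7392). Open path.

**Shape 2** — `<path>` cubic bezier, stroke `#008000` → engrave (S309, F3818). Control points (SVG): P0=(231.6233,62.7514), P1=(245.2269,46.9941), P2=(37.2366,119.3492), P3=(58.1358,101.4548); sampled at t=k/4. Machine vertices: (231.6233,58.3048) → (207.3159,56.3886) → (142.1437,38.1517) → (78.3394,20.3155) → (58.1358,19.6014). Open path.

**Shape 3** — `<path>` closed polygon, stroke `#008000` → engrave (S309, F3818). Machine vertices: (248.6523,80.8837) → (179.4181,21.2886) → (210.5368,84.0114) → (27.8670,50.5854) → (248.6523,80.8837). Closed: final G1 returns to the first vertex.

; Generated by LaserGRBL
G21
G90
G00 X212.5957 Y38.7852
M3 S812
G1 X172.8481 Y21.7392 F904
M5
G00 X231.6233 Y58.3048
M3 S309
G1 X207.3159 Y56.3886 F3818
G1 X142.1437 Y38.1517
G1 X78.3394 Y20.3155
G1 X58.1358 Y19.6014
M5
G00 X248.6523 Y80.8837
M3 S309
G1 X179.4181 Y21.2886 F3818
G1 X210.5368 Y84.0114
G1 X27.8670 Y50.5854
G1 X248.6523 Y80.8837
M5
G00 X0.0000 Y0.0000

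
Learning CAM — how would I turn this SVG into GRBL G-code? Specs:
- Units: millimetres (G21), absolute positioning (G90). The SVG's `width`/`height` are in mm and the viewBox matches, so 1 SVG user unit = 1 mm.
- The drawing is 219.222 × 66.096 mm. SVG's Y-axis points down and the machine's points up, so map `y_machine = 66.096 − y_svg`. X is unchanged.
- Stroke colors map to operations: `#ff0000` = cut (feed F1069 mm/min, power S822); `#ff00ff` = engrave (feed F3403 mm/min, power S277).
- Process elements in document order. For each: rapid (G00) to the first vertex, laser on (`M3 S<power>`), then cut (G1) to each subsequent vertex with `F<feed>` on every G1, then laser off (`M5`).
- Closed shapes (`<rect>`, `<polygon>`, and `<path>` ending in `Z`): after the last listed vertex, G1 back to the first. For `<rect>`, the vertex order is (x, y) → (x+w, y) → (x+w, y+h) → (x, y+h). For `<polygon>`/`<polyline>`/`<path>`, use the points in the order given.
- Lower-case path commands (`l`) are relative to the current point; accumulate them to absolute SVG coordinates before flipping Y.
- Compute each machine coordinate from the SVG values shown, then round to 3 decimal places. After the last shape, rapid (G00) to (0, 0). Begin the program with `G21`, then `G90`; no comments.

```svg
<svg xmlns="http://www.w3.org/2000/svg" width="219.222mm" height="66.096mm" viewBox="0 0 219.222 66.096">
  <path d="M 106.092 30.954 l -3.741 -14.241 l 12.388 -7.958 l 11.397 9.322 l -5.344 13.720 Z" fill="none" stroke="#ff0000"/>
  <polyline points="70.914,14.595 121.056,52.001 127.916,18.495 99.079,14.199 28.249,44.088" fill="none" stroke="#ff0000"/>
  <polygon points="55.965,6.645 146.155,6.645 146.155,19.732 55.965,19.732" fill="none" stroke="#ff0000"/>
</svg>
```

G21
G90
G00 X106.092 Y35.142
M3 S822
G1 X102.351 Y49.383 F1069
G1 X114.739 Y57.341 F1069
G1 X126.136 Y48.019 F1069
G1 X120.792 Y34.299 F1069
G1 X106.092 Y35.142 F1069
M5
G00 X70.914 Y51.501
M3 S822
G1 X121.056 Y14.095 F1069
G1 X127.916 Y47.601 F1069
G1 X99.079 Y51.897 F1069
G1 X28.249 Y22.008 F1069
M5
G00 X55.965 Y59.451
M3 S822
G1 X146.155 Y59.451 F1069
G1 X146.155 Y46.364 F1069
G1 X55.965 Y46.364 F1069
G1 X55.965 Y59.451 F1069
M5
G00 X0.000 Y0.000

Since the viewBox matches the mm dimensions, user units are millimetres directly. The only transform is the Y-flip y_m = 66.096 − y_svg.

Shape 1 is a regular polygon drawn with `<path>`. Its stroke #ff0000 means cut at S822, F1069. After flipping Y the toolpath is (106.092,35.142) → (102.351,49.383) → (114.739,57.341) → (126.136,48.019) → (120.792,34.299) → (106.092,35.142), returning to the start.

Shape 2 is a open polyline drawn with `<polyline>`. Its stroke #ff0000 means cut at S822, F1069. After flipping Y the toolpath is (70.914,51.501) → (121.056,14.095) → (127.916,47.601) → (99.079,51.897) → (28.249,22.008).

Shape 3 is a rectangle drawn with `<polygon>`. Its stroke #ff0000 means cut at S822, F1069. After flipping Y the toolpath is (55.965,59.451) → (146.155,59.451) → (146.155,46.364) → (55.965,46.364) → (55.965,59.451), returning to the start.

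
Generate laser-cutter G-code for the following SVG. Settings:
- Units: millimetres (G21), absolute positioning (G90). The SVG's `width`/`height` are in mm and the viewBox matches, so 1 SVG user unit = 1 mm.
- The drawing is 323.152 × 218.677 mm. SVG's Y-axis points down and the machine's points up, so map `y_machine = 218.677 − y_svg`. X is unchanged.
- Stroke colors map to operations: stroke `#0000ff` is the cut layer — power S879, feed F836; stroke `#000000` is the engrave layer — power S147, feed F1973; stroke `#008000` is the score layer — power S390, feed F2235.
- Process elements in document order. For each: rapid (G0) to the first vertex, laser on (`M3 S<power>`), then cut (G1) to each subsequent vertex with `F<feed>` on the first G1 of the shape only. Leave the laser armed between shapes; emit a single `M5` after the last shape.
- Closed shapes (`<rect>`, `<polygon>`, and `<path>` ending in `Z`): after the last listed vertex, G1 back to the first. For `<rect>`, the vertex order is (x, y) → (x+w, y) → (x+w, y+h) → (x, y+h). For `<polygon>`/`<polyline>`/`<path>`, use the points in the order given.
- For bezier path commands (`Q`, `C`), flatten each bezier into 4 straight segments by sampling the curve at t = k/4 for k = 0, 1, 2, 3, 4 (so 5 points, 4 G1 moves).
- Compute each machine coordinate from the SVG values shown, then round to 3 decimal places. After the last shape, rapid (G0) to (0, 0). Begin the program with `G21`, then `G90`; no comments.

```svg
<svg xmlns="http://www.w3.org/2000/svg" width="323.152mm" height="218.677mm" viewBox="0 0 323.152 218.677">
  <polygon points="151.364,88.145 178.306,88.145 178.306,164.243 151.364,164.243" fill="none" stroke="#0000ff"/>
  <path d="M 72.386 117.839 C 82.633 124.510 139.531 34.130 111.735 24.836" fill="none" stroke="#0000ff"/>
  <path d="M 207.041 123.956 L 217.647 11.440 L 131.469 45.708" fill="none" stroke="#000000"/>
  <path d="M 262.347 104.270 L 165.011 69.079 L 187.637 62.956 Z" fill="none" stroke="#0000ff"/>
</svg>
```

1 u = 1 mm; y_m = 218.677 − y.

[1] `<polygon>` rectangle, #0000ff→cut S879 F836: (151.364,130.532) → (178.306,130.532) → (178.306,54.434) → (151.364,54.434) → (151.364,130.532) (closed)

[2] `<path>` cubic bezier, #0000ff→cut S879 F836: (72.386,100.838) → (86.766,111.248) → (106.327,141.353) → (118.754,174.450) → (111.735,193.841)

[3] `<path>` open polyline, #000000→engrave S147 F1973: (207.041,94.721) → (217.647,207.237) → (131.469,172.969)

[4] `<path>` closed polygon, #0000ff→cut S879 F836: (262.347,114.407) → (165.011,149.598) → (187.637,155.721) → (262.347,114.407) (closed)

G21
G90
G0 X151.364 Y130.532
M3 S879
G1 X178.306 Y130.532 F836
G1 X178.306 Y54.434
G1 X151.364 Y54.434
G1 X151.364 Y130.532
G0 X72.386 Y100.838
M3 S879
G1 X86.766 Y111.248 F836
G1 X106.327 Y141.353
G1 X118.754 Y174.450
G1 X111.735 Y193.841
G0 X207.041 Y94.721
M3 S147
G1 X217.647 Y207.237 F1973
G1 X131.469 Y172.969
G0 X262.347 Y114.407
M3 S879
G1 X165.011 Y149.598 F836
G1 X187.637 Y155.721
G1 X262.347 Y114.407
M5
G0 X0.000 Y0.000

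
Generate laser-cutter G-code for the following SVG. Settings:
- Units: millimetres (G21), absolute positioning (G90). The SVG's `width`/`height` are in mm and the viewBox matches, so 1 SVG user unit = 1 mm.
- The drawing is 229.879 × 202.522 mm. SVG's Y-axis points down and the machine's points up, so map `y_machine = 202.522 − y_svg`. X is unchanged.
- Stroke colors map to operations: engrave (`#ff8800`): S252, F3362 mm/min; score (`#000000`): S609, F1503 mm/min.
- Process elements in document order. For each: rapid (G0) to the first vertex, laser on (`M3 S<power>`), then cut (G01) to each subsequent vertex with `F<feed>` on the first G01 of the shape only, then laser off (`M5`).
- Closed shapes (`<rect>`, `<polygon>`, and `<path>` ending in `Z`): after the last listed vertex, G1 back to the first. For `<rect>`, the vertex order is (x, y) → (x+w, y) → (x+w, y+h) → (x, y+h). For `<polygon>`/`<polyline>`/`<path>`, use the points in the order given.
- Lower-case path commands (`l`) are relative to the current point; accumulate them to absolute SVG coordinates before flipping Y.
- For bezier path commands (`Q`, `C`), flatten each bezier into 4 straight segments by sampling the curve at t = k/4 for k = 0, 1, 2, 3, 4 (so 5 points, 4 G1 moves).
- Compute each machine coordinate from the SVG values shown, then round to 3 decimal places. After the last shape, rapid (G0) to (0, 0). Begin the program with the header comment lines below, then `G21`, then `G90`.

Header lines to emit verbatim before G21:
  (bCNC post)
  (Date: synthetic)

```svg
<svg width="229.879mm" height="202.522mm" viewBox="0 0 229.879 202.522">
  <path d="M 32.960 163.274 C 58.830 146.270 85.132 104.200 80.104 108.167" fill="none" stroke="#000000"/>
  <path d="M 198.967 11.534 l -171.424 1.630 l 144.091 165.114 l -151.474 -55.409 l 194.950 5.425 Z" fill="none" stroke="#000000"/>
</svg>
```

Since the viewBox matches the mm dimensions, user units are millimetres directly. The only transform is the Y-flip y_m = 202.522 − y_svg.

Shape 1 is a cubic bezier drawn with `<path>`. Its stroke #000000 means score at S609, F1503. After flipping Y the toolpath is (32.960,39.248) → (51.947,55.590) → (68.119,74.666) → (78.497,89.809) → (80.104,94.355).

Shape 2 is a closed polygon drawn with `<path>`. Its stroke #000000 means score at S609, F1503. After flipping Y the toolpath is (198.967,190.988) → (27.543,189.358) → (171.634,24.244) → (20.160,79.653) → (215.110,74.228) → (198.967,190.988), returning to the start.

(bCNC post)
(Date: synthetic)
G21
G90
G0 X32.960 Y39.248
M3 S609
G01 X51.947 Y55.590 F1503
G01 X68.119 Y74.666
G01 X78.497 Y89.809
G01 X80.104 Y94.355
M5
G0 X198.967 Y190.988
M3 S609
G01 X27.543 Y189.358 F1503
G01 X171.634 Y24.244
G01 X20.160 Y79.653
G01 X215.110 Y74.228
G01 X198.967 Y190.988
M5
G0 X0.000 Y0.000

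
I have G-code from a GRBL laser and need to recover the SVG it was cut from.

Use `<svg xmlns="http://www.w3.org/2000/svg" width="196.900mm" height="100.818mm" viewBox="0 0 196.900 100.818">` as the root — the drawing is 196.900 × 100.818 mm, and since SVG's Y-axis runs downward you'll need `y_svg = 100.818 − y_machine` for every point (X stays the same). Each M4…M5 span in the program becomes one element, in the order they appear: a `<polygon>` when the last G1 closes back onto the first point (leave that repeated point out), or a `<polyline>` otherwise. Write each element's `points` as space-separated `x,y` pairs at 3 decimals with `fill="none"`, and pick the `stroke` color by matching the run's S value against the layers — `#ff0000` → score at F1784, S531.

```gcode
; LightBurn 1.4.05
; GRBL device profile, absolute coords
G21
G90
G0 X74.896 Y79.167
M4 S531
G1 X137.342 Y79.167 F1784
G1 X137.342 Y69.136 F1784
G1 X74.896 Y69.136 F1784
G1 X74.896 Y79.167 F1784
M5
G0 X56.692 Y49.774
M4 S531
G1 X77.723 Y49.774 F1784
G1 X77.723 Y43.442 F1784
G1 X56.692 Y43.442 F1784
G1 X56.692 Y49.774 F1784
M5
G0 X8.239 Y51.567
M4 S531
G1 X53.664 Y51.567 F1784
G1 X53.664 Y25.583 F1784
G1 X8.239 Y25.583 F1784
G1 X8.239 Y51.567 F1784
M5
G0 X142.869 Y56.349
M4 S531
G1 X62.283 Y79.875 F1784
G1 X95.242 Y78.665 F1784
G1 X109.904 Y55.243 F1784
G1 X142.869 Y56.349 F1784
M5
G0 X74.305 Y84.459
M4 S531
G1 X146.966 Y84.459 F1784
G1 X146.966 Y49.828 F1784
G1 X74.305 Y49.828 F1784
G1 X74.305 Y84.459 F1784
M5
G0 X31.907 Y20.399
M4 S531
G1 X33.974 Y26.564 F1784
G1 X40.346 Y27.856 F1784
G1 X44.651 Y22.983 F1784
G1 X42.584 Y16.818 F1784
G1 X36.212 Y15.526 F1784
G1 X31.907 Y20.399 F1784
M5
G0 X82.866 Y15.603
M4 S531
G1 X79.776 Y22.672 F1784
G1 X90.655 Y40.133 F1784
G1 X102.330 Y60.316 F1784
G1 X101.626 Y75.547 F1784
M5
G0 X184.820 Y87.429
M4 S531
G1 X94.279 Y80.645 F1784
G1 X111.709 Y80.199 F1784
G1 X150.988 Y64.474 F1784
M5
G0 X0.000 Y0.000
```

Machine Y-up, SVG Y-down with viewBox height 100.818, so y_svg = 100.818 − y_machine; X carries over. Every run uses S531, so all elements get stroke `#ff0000` (score).

Run 1: The run returns to its start, so emit a `<polygon>` with points (Y-flipped): 74.896,21.651 137.342,21.651 137.342,31.682 74.896,31.682.

Run 2: The run returns to its start, so emit a `<polygon>` with points (Y-flipped): 56.692,51.044 77.723,51.044 77.723,57.376 56.692,57.376.

Run 3: The run returns to its start, so emit a `<polygon>` with points (Y-flipped): 8.239,49.251 53.664,49.251 53.664,75.235 8.239,75.235.

Run 4: The run returns to its start, so emit a `<polygon>` with points (Y-flipped): 142.869,44.469 62.283,20.943 95.242,22.153 109.904,45.575.

Run 5: The run returns to its start, so emit a `<polygon>` with points (Y-flipped): 74.305,16.359 146.966,16.359 146.966,50.990 74.305,50.990.

Run 6: The run returns to its start, so emit a `<polygon>` with points (Y-flipped): 31.907,80.419 33.974,74.254 40.346,72.962 44.651,77.835 42.584,84.000 36.212,85.292.

Run 7: The run is open, so emit a `<polyline>` with points (Y-flipped): 82.866,85.215 79.776,78.146 90.655,60.685 102.330,40.502 101.626,25.271.

Run 8: The run is open, so emit a `<polyline>` with points (Y-flipped): 184.820,13.389 94.279,20.173 111.709,20.619 150.988,36.344.

<svg xmlns="http://www.w3.org/2000/svg" width="196.900mm" height="100.818mm" viewBox="0 0 196.900 100.818">
  <polygon points="74.896,21.651 137.342,21.651 137.342,31.682 74.896,31.682" fill="none" stroke="#ff0000"/>
  <polygon points="56.692,51.044 77.723,51.044 77.723,57.376 56.692,57.376" fill="none" stroke="#ff0000"/>
  <polygon points="8.239,49.251 53.664,49.251 53.664,75.235 8.239,75.235" fill="none" stroke="#ff0000"/>
  <polygon points="142.869,44.469 62.283,20.943 95.242,22.153 109.904,45.575" fill="none" stroke="#ff0000"/>
  <polygon points="74.305,16.359 146.966,16.359 146.966,50.990 74.305,50.990" fill="none" stroke="#ff0000"/>
  <polygon points="31.907,80.419 33.974,74.254 40.346,72.962 44.651,77.835 42.584,84.000 36.212,85.292" fill="none" stroke="#ff0000"/>
  <polyline points="82.866,85.215 79.776,78.146 90.655,60.685 102.330,40.502 101.626,25.271" fill="none" stroke="#ff0000"/>
  <polyline points="184.820,13.389 94.279,20.173 111.709,20.619 150.988,36.344" fill="none" stroke="#ff0000"/>
</svg>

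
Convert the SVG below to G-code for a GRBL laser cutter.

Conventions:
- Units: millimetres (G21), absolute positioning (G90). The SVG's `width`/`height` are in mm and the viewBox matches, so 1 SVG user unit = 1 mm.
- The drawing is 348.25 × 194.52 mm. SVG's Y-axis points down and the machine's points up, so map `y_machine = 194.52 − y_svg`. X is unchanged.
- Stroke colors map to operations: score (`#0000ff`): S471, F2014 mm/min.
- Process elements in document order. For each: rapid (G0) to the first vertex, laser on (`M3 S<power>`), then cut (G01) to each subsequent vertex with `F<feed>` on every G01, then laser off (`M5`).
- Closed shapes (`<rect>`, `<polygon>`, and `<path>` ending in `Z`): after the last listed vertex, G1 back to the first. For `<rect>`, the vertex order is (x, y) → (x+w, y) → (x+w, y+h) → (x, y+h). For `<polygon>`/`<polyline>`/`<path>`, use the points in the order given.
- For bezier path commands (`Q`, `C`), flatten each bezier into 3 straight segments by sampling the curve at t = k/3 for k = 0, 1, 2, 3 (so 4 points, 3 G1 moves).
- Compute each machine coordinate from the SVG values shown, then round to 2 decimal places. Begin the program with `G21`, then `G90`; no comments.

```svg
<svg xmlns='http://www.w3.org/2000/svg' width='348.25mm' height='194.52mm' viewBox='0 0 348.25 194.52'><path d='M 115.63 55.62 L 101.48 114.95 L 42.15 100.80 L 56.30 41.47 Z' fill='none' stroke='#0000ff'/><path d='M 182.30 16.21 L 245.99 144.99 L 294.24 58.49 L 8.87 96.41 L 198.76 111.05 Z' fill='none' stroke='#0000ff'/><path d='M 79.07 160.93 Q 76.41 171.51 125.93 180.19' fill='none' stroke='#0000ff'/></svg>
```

viewBox `0 0 348.25 194.52` with mm width/height → 1 unit = 1 mm. Flip: y_m = 194.52 − y_svg.

**Shape 1** — `<path>` regular polygon, stroke `#0000ff` → score (S471, F2014). Machine vertices: (115.63,138.90) → (101.48,79.57) → (42.15,93.72) → (56.30,153.05) → (115.63,138.90). Closed: final G1 returns to the first vertex.

**Shape 2** — `<path>` closed polygon, stroke `#0000ff` → score (S471, F2014). Machine vertices: (182.30,178.31) → (245.99,49.53) → (294.24,136.03) → (8.87,98.11) → (198.76,83.47) → (182.30,178.31). Closed: final G1 returns to the first vertex.

**Shape 3** — `<path>` quadratic bezier, stroke `#0000ff` → score (S471, F2014). Control points (SVG): P0=(79.07,160.93), P1=(76.41,171.51), P2=(125.93,180.19); sampled at t=k/3. Machine vertices: (79.07,33.59) → (83.09,26.75) → (98.71,20.33) → (125.93,14.33). Open path.

G21
G90
G0 X115.63 Y138.90
M3 S471
G01 X101.48 Y79.57 F2014
G01 X42.15 Y93.72 F2014
G01 X56.30 Y153.05 F2014
G01 X115.63 Y138.90 F2014
M5
G0 X182.30 Y178.31
M3 S471
G01 X245.99 Y49.53 F2014
G01 X294.24 Y136.03 F2014
G01 X8.87 Y98.11 F2014
G01 X198.76 Y83.47 F2014
G01 X182.30 Y178.31 F2014
M5
G0 X79.07 Y33.59
M3 S471
G01 X83.09 Y26.75 F2014
G01 X98.71 Y20.33 F2014
G01 X125.93 Y14.33 F2014
M5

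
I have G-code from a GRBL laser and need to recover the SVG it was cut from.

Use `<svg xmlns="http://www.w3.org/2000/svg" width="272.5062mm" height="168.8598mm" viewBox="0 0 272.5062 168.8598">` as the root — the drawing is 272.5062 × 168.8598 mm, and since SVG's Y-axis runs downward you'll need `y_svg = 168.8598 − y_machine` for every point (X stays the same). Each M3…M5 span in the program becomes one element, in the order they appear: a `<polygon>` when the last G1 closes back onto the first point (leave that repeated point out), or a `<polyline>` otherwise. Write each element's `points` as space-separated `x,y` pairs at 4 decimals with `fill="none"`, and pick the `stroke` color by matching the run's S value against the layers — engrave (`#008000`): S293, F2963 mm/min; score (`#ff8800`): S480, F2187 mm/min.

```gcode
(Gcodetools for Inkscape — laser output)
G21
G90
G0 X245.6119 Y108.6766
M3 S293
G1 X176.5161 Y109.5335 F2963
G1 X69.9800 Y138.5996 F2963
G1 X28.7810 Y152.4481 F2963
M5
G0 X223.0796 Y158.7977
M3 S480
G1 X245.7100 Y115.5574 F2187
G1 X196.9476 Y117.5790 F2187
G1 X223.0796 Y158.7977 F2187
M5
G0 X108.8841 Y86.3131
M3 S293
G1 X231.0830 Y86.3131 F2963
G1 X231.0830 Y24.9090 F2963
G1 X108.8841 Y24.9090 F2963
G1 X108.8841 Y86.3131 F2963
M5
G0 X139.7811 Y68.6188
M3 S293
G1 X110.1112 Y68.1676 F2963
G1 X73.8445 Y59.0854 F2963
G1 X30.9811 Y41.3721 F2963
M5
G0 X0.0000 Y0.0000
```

<svg xmlns="http://www.w3.org/2000/svg" width="272.5062mm" height="168.8598mm" viewBox="0 0 272.5062 168.8598">
  <polyline points="245.6119,60.1832 176.5161,59.3263 69.9800,30.2602 28.7810,16.4117" fill="none" stroke="#008000"/>
  <polygon points="223.0796,10.0621 245.7100,53.3024 196.9476,51.2808" fill="none" stroke="#ff8800"/>
  <polygon points="108.8841,82.5467 231.0830,82.5467 231.0830,143.9508 108.8841,143.9508" fill="none" stroke="#008000"/>
  <polyline points="139.7811,100.2410 110.1112,100.6922 73.8445,109.7744 30.9811,127.4877" fill="none" stroke="#008000"/>
</svg>

Machine Y-up, SVG Y-down with viewBox height 168.8598, so y_svg = 168.8598 − y_machine; X carries over.

Run 1: the run's S293 means `#008000` (engrave). The run is open, so emit a `<polyline>` with points (Y-flipped): 245.6119,60.1832 176.5161,59.3263 69.9800,30.2602 28.7810,16.4117.

Run 2: power S480 maps to stroke `#ff8800` (score). The run returns to its start, so emit a `<polygon>` with points (Y-flipped): 223.0796,10.0621 245.7100,53.3024 196.9476,51.2808.

Run 3: S293 ⇒ engrave layer `#008000`. The run returns to its start, so emit a `<polygon>` with points (Y-flipped): 108.8841,82.5467 231.0830,82.5467 231.0830,143.9508 108.8841,143.9508.

Run 4: the run's S293 means `#008000` (engrave). The run is open, so emit a `<polyline>` with points (Y-flipped): 139.7811,100.2410 110.1112,100.6922 73.8445,109.7744 30.9811,127.4877.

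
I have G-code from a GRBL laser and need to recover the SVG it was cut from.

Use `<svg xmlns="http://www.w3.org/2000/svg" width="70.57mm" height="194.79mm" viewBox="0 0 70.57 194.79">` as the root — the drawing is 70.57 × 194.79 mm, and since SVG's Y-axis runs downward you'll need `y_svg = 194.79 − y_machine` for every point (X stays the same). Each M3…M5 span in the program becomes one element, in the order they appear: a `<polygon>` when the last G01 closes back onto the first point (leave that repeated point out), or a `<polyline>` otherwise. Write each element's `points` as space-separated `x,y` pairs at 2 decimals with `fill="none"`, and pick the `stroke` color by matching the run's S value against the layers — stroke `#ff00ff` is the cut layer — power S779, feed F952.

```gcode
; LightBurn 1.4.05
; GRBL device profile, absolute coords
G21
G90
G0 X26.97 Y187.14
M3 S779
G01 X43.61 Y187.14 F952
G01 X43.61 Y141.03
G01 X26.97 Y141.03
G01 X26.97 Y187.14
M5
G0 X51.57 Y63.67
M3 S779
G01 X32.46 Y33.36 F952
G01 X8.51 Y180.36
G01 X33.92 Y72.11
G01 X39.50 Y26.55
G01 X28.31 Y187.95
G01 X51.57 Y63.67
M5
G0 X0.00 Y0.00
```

<svg xmlns="http://www.w3.org/2000/svg" width="70.57mm" height="194.79mm" viewBox="0 0 70.57 194.79">
  <polygon points="26.97,7.65 43.61,7.65 43.61,53.76 26.97,53.76" fill="none" stroke="#ff00ff"/>
  <polygon points="51.57,131.12 32.46,161.43 8.51,14.43 33.92,122.68 39.50,168.24 28.31,6.84" fill="none" stroke="#ff00ff"/>
</svg>

Each laser-on run becomes one SVG element. Flip Y back into SVG space with y_svg = 194.79 − y_machine. Every run uses S779, so all elements get stroke `#ff00ff` (cut).

Run 1: The run returns to its start, so emit a `<polygon>` with points (Y-flipped): 26.97,7.65 43.61,7.65 43.61,53.76 26.97,53.76.

Run 2: The run returns to its start, so emit a `<polygon>` with points (Y-flipped): 51.57,131.12 32.46,161.43 8.51,14.43 33.92,122.68 39.50,168.24 28.31,6.84.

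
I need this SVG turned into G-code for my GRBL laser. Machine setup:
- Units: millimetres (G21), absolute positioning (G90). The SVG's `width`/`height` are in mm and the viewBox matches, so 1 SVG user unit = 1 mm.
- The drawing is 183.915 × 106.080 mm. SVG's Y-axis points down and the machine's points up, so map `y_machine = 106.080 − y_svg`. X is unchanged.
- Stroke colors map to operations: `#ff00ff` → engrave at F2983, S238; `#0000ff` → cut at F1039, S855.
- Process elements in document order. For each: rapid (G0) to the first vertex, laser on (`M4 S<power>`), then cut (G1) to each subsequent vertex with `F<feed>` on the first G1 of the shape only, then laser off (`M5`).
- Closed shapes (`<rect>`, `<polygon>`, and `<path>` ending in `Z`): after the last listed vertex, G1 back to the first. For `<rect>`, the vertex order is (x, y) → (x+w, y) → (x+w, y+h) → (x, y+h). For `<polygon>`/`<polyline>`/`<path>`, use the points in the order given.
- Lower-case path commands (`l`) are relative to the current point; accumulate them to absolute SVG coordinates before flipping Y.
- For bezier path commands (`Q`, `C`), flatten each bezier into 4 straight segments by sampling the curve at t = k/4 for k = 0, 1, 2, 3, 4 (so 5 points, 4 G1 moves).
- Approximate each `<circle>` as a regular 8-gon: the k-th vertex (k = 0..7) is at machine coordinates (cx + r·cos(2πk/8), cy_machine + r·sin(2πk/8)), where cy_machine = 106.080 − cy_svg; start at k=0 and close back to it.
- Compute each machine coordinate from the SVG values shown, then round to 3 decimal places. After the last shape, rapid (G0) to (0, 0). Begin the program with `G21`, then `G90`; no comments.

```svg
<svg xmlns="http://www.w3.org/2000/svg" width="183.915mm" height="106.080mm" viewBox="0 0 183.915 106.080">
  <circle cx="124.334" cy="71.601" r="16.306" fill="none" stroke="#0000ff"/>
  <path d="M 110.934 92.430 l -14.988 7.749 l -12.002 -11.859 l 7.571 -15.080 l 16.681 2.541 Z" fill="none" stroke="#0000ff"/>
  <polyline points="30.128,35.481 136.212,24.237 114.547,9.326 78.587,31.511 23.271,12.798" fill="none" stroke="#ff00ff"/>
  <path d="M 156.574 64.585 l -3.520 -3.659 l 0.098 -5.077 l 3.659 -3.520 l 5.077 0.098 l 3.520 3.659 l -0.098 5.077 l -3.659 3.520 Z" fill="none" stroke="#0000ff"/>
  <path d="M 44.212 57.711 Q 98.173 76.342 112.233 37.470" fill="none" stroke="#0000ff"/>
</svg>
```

1 u = 1 mm; y_m = 106.080 − y.

[1] `<circle>` circle, #0000ff→cut S855 F1039: (140.640,34.479) → (135.864,46.009) → (124.334,50.785) → (112.804,46.009) → (108.028,34.479) → (112.804,22.949) → (124.334,18.173) → (135.864,22.949) → (140.640,34.479) (closed)

[2] `<path>` regular polygon, #0000ff→cut S855 F1039: (110.934,13.650) → (95.946,5.901) → (83.944,17.760) → (91.515,32.840) → (108.196,30.299) → (110.934,13.650) (closed)

[3] `<polyline>` open polyline, #ff00ff→engrave S238 F2983: (30.128,70.599) → (136.212,81.843) → (114.547,96.754) → (78.587,74.569) → (23.271,93.282)

[4] `<path>` regular polygon, #0000ff→cut S855 F1039: (156.574,41.495) → (153.054,45.154) → (153.152,50.231) → (156.811,53.751) → (161.888,53.653) → (165.408,49.994) → (165.310,44.917) → (161.651,41.397) → (156.574,41.495) (closed)

[5] `<path>` quadratic bezier, #0000ff→cut S855 F1039: (44.212,48.369) → (68.699,42.647) → (88.198,44.114) → (102.709,52.768) → (112.233,68.610)

G21
G90
G0 X140.640 Y34.479
M4 S855
G1 X135.864 Y46.009 F1039
G1 X124.334 Y50.785
G1 X112.804 Y46.009
G1 X108.028 Y34.479
G1 X112.804 Y22.949
G1 X124.334 Y18.173
G1 X135.864 Y22.949
G1 X140.640 Y34.479
M5
G0 X110.934 Y13.650
M4 S855
G1 X95.946 Y5.901 F1039
G1 X83.944 Y17.760
G1 X91.515 Y32.840
G1 X108.196 Y30.299
G1 X110.934 Y13.650
M5
G0 X30.128 Y70.599
M4 S238
G1 X136.212 Y81.843 F2983
G1 X114.547 Y96.754
G1 X78.587 Y74.569
G1 X23.271 Y93.282
M5
G0 X156.574 Y41.495
M4 S855
G1 X153.054 Y45.154 F1039
G1 X153.152 Y50.231
G1 X156.811 Y53.751
G1 X161.888 Y53.653
G1 X165.408 Y49.994
G1 X165.310 Y44.917
G1 X161.651 Y41.397
G1 X156.574 Y41.495
M5
G0 X44.212 Y48.369
M4 S855
G1 X68.699 Y42.647 F1039
G1 X88.198 Y44.114
G1 X102.709 Y52.768
G1 X112.233 Y68.610
M5
G0 X0.000 Y0.000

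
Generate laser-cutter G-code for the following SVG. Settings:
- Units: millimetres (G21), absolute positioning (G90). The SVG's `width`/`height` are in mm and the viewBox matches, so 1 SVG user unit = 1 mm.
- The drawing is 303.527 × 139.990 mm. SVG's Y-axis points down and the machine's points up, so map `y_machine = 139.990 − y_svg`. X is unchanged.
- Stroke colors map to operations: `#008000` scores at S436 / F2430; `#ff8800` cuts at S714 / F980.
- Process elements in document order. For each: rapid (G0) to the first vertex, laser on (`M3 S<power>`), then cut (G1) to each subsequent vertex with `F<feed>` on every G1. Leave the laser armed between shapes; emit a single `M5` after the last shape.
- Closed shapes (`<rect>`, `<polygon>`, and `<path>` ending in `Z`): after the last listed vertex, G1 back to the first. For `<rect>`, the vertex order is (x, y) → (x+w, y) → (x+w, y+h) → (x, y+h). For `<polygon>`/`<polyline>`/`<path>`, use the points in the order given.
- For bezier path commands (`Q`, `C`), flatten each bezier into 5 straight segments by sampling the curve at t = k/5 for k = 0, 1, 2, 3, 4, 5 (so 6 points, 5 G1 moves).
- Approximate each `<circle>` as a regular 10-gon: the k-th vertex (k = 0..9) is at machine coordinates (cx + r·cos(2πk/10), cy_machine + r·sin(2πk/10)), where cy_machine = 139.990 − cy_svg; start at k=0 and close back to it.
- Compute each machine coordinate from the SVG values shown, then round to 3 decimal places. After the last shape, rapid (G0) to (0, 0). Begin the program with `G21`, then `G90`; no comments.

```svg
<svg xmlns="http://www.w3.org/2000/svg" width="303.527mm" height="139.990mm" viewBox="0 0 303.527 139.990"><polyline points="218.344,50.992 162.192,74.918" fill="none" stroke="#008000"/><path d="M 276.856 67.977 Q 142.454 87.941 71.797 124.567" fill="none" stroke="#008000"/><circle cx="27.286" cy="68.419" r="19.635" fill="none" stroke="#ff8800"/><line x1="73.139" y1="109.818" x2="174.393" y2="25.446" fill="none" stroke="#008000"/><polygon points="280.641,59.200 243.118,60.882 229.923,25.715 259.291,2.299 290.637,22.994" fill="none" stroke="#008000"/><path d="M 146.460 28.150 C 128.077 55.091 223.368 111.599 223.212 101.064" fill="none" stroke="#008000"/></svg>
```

1 u = 1 mm; y_m = 139.990 − y.

[1] `<polyline>` line segment, #008000→score S436 F2430: (218.344,88.998) → (162.192,65.072)

[2] `<path>` quadratic bezier, #008000→score S436 F2430: (276.856,72.013) → (225.645,63.361) → (179.534,53.376) → (138.522,42.058) → (102.610,29.407) → (71.797,15.423)

[3] `<circle>` circle, #ff8800→cut S714 F980: (46.921,71.571) → (43.171,83.112) → (33.354,90.245) → (21.218,90.245) → (11.401,83.112) → (7.651,71.571) → (11.401,60.030) → (21.218,52.897) → (33.354,52.897) → (43.171,60.030) → (46.921,71.571) (closed)

[4] `<line>` line segment, #008000→score S436 F2430: (73.139,30.172) → (174.393,114.544)

[5] `<polygon>` regular polygon, #008000→score S436 F2430: (280.641,80.790) → (243.118,79.108) → (229.923,114.275) → (259.291,137.691) → (290.637,116.996) → (280.641,80.790) (closed)

[6] `<path>` cubic bezier, #008000→score S436 F2430: (146.460,111.840) → (147.398,92.900) → (165.580,71.502) → (190.968,52.282) → (213.525,39.877) → (223.212,38.926)

G21
G90
G0 X218.344 Y88.998
M3 S436
G1 X162.192 Y65.072 F2430
G0 X276.856 Y72.013
M3 S436
G1 X225.645 Y63.361 F2430
G1 X179.534 Y53.376 F2430
G1 X138.522 Y42.058 F2430
G1 X102.610 Y29.407 F2430
G1 X71.797 Y15.423 F2430
G0 X46.921 Y71.571
M3 S714
G1 X43.171 Y83.112 F980
G1 X33.354 Y90.245 F980
G1 X21.218 Y90.245 F980
G1 X11.401 Y83.112 F980
G1 X7.651 Y71.571 F980
G1 X11.401 Y60.030 F980
G1 X21.218 Y52.897 F980
G1 X33.354 Y52.897 F980
G1 X43.171 Y60.030 F980
G1 X46.921 Y71.571 F980
G0 X73.139 Y30.172
M3 S436
G1 X174.393 Y114.544 F2430
G0 X280.641 Y80.790
M3 S436
G1 X243.118 Y79.108 F2430
G1 X229.923 Y114.275 F2430
G1 X259.291 Y137.691 F2430
G1 X290.637 Y116.996 F2430
G1 X280.641 Y80.790 F2430
G0 X146.460 Y111.840
M3 S436
G1 X147.398 Y92.900 F2430
G1 X165.580 Y71.502 F2430
G1 X190.968 Y52.282 F2430
G1 X213.525 Y39.877 F2430
G1 X223.212 Y38.926 F2430
M5
G0 X0.000 Y0.000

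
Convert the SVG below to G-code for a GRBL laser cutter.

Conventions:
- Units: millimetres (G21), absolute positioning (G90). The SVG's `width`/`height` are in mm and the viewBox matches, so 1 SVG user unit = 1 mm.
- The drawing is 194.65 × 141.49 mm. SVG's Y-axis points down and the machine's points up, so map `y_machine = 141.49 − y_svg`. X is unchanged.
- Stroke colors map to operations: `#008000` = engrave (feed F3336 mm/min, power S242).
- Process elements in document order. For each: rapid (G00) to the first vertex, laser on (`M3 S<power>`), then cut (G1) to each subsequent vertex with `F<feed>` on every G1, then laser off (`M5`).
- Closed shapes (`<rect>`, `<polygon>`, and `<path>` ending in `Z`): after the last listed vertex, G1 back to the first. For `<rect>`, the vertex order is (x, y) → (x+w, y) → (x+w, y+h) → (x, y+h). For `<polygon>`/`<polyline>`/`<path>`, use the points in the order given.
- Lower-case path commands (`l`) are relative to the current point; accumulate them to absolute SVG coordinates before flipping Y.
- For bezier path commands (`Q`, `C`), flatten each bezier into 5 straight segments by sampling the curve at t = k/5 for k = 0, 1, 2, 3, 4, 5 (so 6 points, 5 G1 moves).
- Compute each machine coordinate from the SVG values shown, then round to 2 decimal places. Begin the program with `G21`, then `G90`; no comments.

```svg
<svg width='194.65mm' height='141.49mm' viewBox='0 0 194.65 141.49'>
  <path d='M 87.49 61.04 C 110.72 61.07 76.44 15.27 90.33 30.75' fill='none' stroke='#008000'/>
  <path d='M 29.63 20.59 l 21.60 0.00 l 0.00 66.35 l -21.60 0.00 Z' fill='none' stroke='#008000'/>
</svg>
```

G21
G90
G00 X87.49 Y80.45
M3 S242
G1 X95.37 Y85.07 F3336
G1 X94.52 Y95.56 F3336
G1 X90.02 Y106.76 F3336
G1 X86.93 Y113.53 F3336
G1 X90.33 Y110.74 F3336
M5
G00 X29.63 Y120.90
M3 S242
G1 X51.23 Y120.90 F3336
G1 X51.23 Y54.55 F3336
G1 X29.63 Y54.55 F3336
G1 X29.63 Y120.90 F3336
M5

1 u = 1 mm; y_m = 141.49 − y.

[1] `<path>` cubic bezier, #008000→engrave S242 F3336: (87.49,80.45) → (95.37,85.07) → (94.52,95.56) → (90.02,106.76) → (86.93,113.53) → (90.33,110.74)

[2] `<path>` rectangle, #008000→engrave S242 F3336: (29.63,120.90) → (51.23,120.90) → (51.23,54.55) → (29.63,54.55) → (29.63,120.90) (closed)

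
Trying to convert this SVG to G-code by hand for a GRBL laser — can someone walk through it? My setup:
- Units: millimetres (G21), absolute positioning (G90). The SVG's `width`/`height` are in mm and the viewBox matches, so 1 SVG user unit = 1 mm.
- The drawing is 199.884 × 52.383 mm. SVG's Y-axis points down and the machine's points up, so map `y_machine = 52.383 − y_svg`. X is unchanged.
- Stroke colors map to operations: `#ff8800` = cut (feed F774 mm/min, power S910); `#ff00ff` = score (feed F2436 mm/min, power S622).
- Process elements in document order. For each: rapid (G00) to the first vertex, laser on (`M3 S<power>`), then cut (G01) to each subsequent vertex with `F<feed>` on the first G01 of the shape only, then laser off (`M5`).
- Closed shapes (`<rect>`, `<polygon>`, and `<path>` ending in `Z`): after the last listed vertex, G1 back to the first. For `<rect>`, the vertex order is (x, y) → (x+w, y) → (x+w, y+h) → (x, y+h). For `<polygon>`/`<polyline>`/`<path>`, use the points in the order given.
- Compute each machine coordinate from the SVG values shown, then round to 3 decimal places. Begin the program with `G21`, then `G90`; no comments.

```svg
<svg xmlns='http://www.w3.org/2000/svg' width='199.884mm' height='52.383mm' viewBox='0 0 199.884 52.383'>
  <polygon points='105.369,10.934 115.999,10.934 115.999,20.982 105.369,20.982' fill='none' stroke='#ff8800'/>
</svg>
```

G21
G90
G00 X105.369 Y41.449
M3 S910
G01 X115.999 Y41.449 F774
G01 X115.999 Y31.401
G01 X105.369 Y31.401
G01 X105.369 Y41.449
M5

Since the viewBox matches the mm dimensions, user units are millimetres directly. The only transform is the Y-flip y_m = 52.383 − y_svg.

Shape 1 is a rectangle drawn with `<polygon>`. Its stroke #ff8800 means cut at S910, F774. After flipping Y the toolpath is (105.369,41.449) → (115.999,41.449) → (115.999,31.401) → (105.369,31.401) → (105.369,41.449), returning to the start.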